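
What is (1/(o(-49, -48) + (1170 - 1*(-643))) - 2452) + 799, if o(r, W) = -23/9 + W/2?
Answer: -26576925/16078 ≈ -1653.0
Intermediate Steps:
o(r, W) = -23/9 + W/2 (o(r, W) = -23*1/9 + W*(1/2) = -23/9 + W/2)
(1/(o(-49, -48) + (1170 - 1*(-643))) - 2452) + 799 = (1/((-23/9 + (1/2)*(-48)) + (1170 - 1*(-643))) - 2452) + 799 = (1/((-23/9 - 24) + (1170 + 643)) - 2452) + 799 = (1/(-239/9 + 1813) - 2452) + 799 = (1/(16078/9) - 2452) + 799 = (9/16078 - 2452) + 799 = -39423247/16078 + 799 = -26576925/16078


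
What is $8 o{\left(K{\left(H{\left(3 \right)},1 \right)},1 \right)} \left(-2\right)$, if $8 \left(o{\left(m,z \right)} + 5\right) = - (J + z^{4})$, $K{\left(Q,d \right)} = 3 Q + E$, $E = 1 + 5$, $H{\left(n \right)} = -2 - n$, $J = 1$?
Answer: $84$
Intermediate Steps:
$E = 6$
$K{\left(Q,d \right)} = 6 + 3 Q$ ($K{\left(Q,d \right)} = 3 Q + 6 = 6 + 3 Q$)
$o{\left(m,z \right)} = - \frac{41}{8} - \frac{z^{4}}{8}$ ($o{\left(m,z \right)} = -5 + \frac{\left(-1\right) \left(1 + z^{4}\right)}{8} = -5 + \frac{-1 - z^{4}}{8} = -5 - \left(\frac{1}{8} + \frac{z^{4}}{8}\right) = - \frac{41}{8} - \frac{z^{4}}{8}$)
$8 o{\left(K{\left(H{\left(3 \right)},1 \right)},1 \right)} \left(-2\right) = 8 \left(- \frac{41}{8} - \frac{1^{4}}{8}\right) \left(-2\right) = 8 \left(- \frac{41}{8} - \frac{1}{8}\right) \left(-2\right) = 8 \left(- \frac{21}{4}\right) \left(-2\right) = \left(-42\right) \left(-2\right) = 84$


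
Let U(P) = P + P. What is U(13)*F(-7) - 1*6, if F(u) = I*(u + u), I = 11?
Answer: -4010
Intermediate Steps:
U(P) = 2*P
F(u) = 22*u (F(u) = 11*(u + u) = 11*(2*u) = 22*u)
U(13)*F(-7) - 1*6 = (2*13)*(22*(-7)) - 1*6 = 26*(-154) - 6 = -4004 - 6 = -4010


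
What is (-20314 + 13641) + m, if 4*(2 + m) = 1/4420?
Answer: -118013999/17680 ≈ -6675.0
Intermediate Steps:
m = -35359/17680 (m = -2 + (¼)/4420 = -2 + (¼)*(1/4420) = -2 + 1/17680 = -35359/17680 ≈ -1.9999)
(-20314 + 13641) + m = (-20314 + 13641) - 35359/17680 = -6673 - 35359/17680 = -118013999/17680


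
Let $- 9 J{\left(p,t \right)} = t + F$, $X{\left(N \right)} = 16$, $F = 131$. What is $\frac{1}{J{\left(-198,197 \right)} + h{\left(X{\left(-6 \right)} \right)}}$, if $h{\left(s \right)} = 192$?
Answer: $\frac{9}{1400} \approx 0.0064286$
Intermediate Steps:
$J{\left(p,t \right)} = - \frac{131}{9} - \frac{t}{9}$ ($J{\left(p,t \right)} = - \frac{t + 131}{9} = - \frac{131 + t}{9} = - \frac{131}{9} - \frac{t}{9}$)
$\frac{1}{J{\left(-198,197 \right)} + h{\left(X{\left(-6 \right)} \right)}} = \frac{1}{\left(- \frac{131}{9} - \frac{197}{9}\right) + 192} = \frac{1}{- \frac{328}{9} + 192} = \frac{1}{\frac{1400}{9}} = \frac{9}{1400}$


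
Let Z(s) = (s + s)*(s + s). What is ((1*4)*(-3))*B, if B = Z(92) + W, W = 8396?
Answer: -507024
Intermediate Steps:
Z(s) = 4*s² (Z(s) = (2*s)*(2*s) = 4*s²)
B = 42252 (B = 4*92² + 8396 = 4*8464 + 8396 = 33856 + 8396 = 42252)
((1*4)*(-3))*B = ((1*4)*(-3))*42252 = (4*(-3))*42252 = -12*42252 = -507024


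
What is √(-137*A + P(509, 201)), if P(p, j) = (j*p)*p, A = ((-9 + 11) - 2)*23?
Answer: 509*√201 ≈ 7216.3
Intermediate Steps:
A = 0 (A = (2 - 2)*23 = 0*23 = 0)
P(p, j) = j*p²
√(-137*A + P(509, 201)) = √(-137*0 + 201*509²) = √(0 + 201*259081) = √(0 + 52075281) = √52075281 = 509*√201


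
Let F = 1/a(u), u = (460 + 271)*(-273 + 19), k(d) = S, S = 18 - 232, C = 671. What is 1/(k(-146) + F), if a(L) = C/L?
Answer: -671/329268 ≈ -0.0020379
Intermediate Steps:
S = -214
k(d) = -214
u = -185674 (u = 731*(-254) = -185674)
a(L) = 671/L
F = -185674/671 (F = 1/(671/(-185674)) = 1/(671*(-1/185674)) = 1/(-671/185674) = -185674/671 ≈ -276.71)
1/(k(-146) + F) = 1/(-214 - 185674/671) = 1/(-329268/671) = -671/329268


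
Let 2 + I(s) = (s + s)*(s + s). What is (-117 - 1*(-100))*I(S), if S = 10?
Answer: -6766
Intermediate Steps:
I(s) = -2 + 4*s² (I(s) = -2 + (s + s)*(s + s) = -2 + (2*s)*(2*s) = -2 + 4*s²)
(-117 - 1*(-100))*I(S) = (-117 - 1*(-100))*(-2 + 4*10²) = (-117 + 100)*(-2 + 4*100) = -17*(-2 + 400) = -17*398 = -6766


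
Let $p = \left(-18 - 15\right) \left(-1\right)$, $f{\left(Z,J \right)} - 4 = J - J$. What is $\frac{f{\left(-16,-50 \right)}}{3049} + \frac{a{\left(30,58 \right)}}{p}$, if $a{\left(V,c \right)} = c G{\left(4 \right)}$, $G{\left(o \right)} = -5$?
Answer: $- \frac{884078}{100617} \approx -8.7866$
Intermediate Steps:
$f{\left(Z,J \right)} = 4$ ($f{\left(Z,J \right)} = 4 + \left(J - J\right) = 4 + 0 = 4$)
$p = 33$ ($p = \left(-33\right) \left(-1\right) = 33$)
$a{\left(V,c \right)} = - 5 c$ ($a{\left(V,c \right)} = c \left(-5\right) = - 5 c$)
$\frac{f{\left(-16,-50 \right)}}{3049} + \frac{a{\left(30,58 \right)}}{p} = \frac{4}{3049} + \frac{\left(-5\right) 58}{33} = 4 \cdot \frac{1}{3049} - \frac{290}{33} = \frac{4}{3049} - \frac{290}{33} = - \frac{884078}{100617}$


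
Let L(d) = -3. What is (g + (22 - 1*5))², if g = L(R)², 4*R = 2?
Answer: 676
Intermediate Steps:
R = ½ (R = (¼)*2 = ½ ≈ 0.50000)
g = 9 (g = (-3)² = 9)
(g + (22 - 1*5))² = (9 + (22 - 1*5))² = (9 + (22 - 5))² = (9 + 17)² = 26² = 676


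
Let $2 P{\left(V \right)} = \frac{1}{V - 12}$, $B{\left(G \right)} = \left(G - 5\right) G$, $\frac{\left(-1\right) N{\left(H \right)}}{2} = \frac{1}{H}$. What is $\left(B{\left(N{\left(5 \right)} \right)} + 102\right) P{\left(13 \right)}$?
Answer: $\frac{1302}{25} \approx 52.08$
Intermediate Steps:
$N{\left(H \right)} = - \frac{2}{H}$
$B{\left(G \right)} = G \left(-5 + G\right)$ ($B{\left(G \right)} = \left(-5 + G\right) G = G \left(-5 + G\right)$)
$P{\left(V \right)} = \frac{1}{2 \left(-12 + V\right)}$ ($P{\left(V \right)} = \frac{1}{2 \left(V - 12\right)} = \frac{1}{2 \left(-12 + V\right)}$)
$\left(B{\left(N{\left(5 \right)} \right)} + 102\right) P{\left(13 \right)} = \left(- \frac{2}{5} \left(-5 - \frac{2}{5}\right) + 102\right) \frac{1}{2 \left(-12 + 13\right)} = \left(\left(-2\right) \frac{1}{5} \left(-5 - \frac{2}{5}\right) + 102\right) \frac{1}{2 \cdot 1} = \left(- \frac{2 \left(-5 - \frac{2}{5}\right)}{5} + 102\right) \frac{1}{2} \cdot 1 = \left(\left(- \frac{2}{5}\right) \left(- \frac{27}{5}\right) + 102\right) \frac{1}{2} = \left(\frac{54}{25} + 102\right) \frac{1}{2} = \frac{2604}{25} \cdot \frac{1}{2} = \frac{1302}{25}$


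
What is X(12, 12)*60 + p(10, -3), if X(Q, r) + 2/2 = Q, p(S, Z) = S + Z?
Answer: 667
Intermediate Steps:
X(Q, r) = -1 + Q
X(12, 12)*60 + p(10, -3) = (-1 + 12)*60 + (10 - 3) = 11*60 + 7 = 660 + 7 = 667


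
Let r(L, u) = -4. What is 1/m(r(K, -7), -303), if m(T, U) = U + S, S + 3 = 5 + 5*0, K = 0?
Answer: -1/301 ≈ -0.0033223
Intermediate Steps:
S = 2 (S = -3 + (5 + 5*0) = -3 + (5 + 0) = -3 + 5 = 2)
m(T, U) = 2 + U (m(T, U) = U + 2 = 2 + U)
1/m(r(K, -7), -303) = 1/(2 - 303) = 1/(-301) = -1/301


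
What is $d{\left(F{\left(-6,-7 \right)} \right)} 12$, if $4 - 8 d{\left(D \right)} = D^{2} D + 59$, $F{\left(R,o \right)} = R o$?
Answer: $- \frac{222429}{2} \approx -1.1121 \cdot 10^{5}$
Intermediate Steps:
$d{\left(D \right)} = - \frac{55}{8} - \frac{D^{3}}{8}$ ($d{\left(D \right)} = \frac{1}{2} - \frac{D^{2} D + 59}{8} = \frac{1}{2} - \frac{D^{3} + 59}{8} = \frac{1}{2} - \frac{59 + D^{3}}{8} = \frac{1}{2} - \left(\frac{59}{8} + \frac{D^{3}}{8}\right) = - \frac{55}{8} - \frac{D^{3}}{8}$)
$d{\left(F{\left(-6,-7 \right)} \right)} 12 = \left(- \frac{55}{8} - \frac{\left(\left(-6\right) \left(-7\right)\right)^{3}}{8}\right) 12 = \left(- \frac{55}{8} - \frac{42^{3}}{8}\right) 12 = \left(- \frac{55}{8} - 9261\right) 12 = \left(- \frac{74143}{8}\right) 12 = - \frac{222429}{2}$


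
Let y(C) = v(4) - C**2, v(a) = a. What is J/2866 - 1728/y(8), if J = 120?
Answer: 206652/7165 ≈ 28.842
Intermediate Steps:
y(C) = 4 - C**2
J/2866 - 1728/y(8) = 120/2866 - 1728/(4 - 1*8**2) = 120*(1/2866) - 1728/(4 - 1*64) = 60/1433 - 1728/(4 - 64) = 60/1433 - 1728/(-60) = 60/1433 - 1728*(-1/60) = 60/1433 + 144/5 = 206652/7165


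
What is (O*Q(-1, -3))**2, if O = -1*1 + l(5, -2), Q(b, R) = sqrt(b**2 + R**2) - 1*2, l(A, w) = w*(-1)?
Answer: (2 - sqrt(10))**2 ≈ 1.3509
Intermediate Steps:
l(A, w) = -w
Q(b, R) = -2 + sqrt(R**2 + b**2) (Q(b, R) = sqrt(R**2 + b**2) - 2 = -2 + sqrt(R**2 + b**2))
O = 1 (O = -1*1 - 1*(-2) = -1 + 2 = 1)
(O*Q(-1, -3))**2 = (1*(-2 + sqrt((-3)**2 + (-1)**2)))**2 = (1*(-2 + sqrt(9 + 1)))**2 = (1*(-2 + sqrt(10)))**2 = (-2 + sqrt(10))**2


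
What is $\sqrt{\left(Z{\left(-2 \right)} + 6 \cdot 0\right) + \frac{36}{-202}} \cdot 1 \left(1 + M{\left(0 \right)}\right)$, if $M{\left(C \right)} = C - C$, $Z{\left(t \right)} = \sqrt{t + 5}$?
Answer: $\frac{\sqrt{-1818 + 10201 \sqrt{3}}}{101} \approx 1.2465$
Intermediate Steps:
$Z{\left(t \right)} = \sqrt{5 + t}$
$M{\left(C \right)} = 0$
$\sqrt{\left(Z{\left(-2 \right)} + 6 \cdot 0\right) + \frac{36}{-202}} \cdot 1 \left(1 + M{\left(0 \right)}\right) = \sqrt{\left(\sqrt{5 - 2} + 6 \cdot 0\right) + \frac{36}{-202}} \cdot 1 \left(1 + 0\right) = \sqrt{\left(\sqrt{3} + 0\right) + 36 \left(- \frac{1}{202}\right)} 1 \cdot 1 = \sqrt{\sqrt{3} - \frac{18}{101}} \cdot 1 = \sqrt{- \frac{18}{101} + \sqrt{3}} \cdot 1 = \sqrt{- \frac{18}{101} + \sqrt{3}}$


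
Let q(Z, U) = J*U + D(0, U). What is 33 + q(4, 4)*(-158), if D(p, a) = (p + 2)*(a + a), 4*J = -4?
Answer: -1863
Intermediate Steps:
J = -1 (J = (¼)*(-4) = -1)
D(p, a) = 2*a*(2 + p) (D(p, a) = (2 + p)*(2*a) = 2*a*(2 + p))
q(Z, U) = 3*U (q(Z, U) = -U + 2*U*(2 + 0) = -U + 2*U*2 = -U + 4*U = 3*U)
33 + q(4, 4)*(-158) = 33 + (3*4)*(-158) = 33 + 12*(-158) = 33 - 1896 = -1863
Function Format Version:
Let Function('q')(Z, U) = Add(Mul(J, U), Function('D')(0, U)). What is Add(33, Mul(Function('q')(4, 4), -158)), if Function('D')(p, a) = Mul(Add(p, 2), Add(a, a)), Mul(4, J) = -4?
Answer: -1863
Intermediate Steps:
J = -1 (J = Mul(Rational(1, 4), -4) = -1)
Function('D')(p, a) = Mul(2, a, Add(2, p)) (Function('D')(p, a) = Mul(Add(2, p), Mul(2, a)) = Mul(2, a, Add(2, p)))
Function('q')(Z, U) = Mul(3, U) (Function('q')(Z, U) = Add(Mul(-1, U), Mul(2, U, Add(2, 0))) = Add(Mul(-1, U), Mul(2, U, 2)) = Add(Mul(-1, U), Mul(4, U)) = Mul(3, U))
Add(33, Mul(Function('q')(4, 4), -158)) = Add(33, Mul(Mul(3, 4), -158)) = Add(33, Mul(12, -158)) = Add(33, -1896) = -1863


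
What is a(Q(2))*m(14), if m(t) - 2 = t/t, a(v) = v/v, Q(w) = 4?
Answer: 3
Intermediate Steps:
a(v) = 1
m(t) = 3 (m(t) = 2 + t/t = 2 + 1 = 3)
a(Q(2))*m(14) = 1*3 = 3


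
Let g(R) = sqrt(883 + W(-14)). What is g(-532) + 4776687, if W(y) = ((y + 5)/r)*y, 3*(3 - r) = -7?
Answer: 4776687 + sqrt(14506)/4 ≈ 4.7767e+6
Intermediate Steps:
r = 16/3 (r = 3 - 1/3*(-7) = 3 + 7/3 = 16/3 ≈ 5.3333)
W(y) = y*(15/16 + 3*y/16) (W(y) = ((y + 5)/(16/3))*y = ((5 + y)*(3/16))*y = (15/16 + 3*y/16)*y = y*(15/16 + 3*y/16))
g(R) = sqrt(14506)/4 (g(R) = sqrt(883 + (3/16)*(-14)*(5 - 14)) = sqrt(883 + (3/16)*(-14)*(-9)) = sqrt(883 + 189/8) = sqrt(7253/8) = sqrt(14506)/4)
g(-532) + 4776687 = sqrt(14506)/4 + 4776687 = 4776687 + sqrt(14506)/4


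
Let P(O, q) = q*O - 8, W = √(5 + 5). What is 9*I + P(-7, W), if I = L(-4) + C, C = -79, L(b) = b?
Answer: -755 - 7*√10 ≈ -777.14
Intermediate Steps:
W = √10 ≈ 3.1623
P(O, q) = -8 + O*q (P(O, q) = O*q - 8 = -8 + O*q)
I = -83 (I = -4 - 79 = -83)
9*I + P(-7, W) = 9*(-83) + (-8 - 7*√10) = -747 + (-8 - 7*√10) = -755 - 7*√10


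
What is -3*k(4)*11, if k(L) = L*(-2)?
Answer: 264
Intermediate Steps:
k(L) = -2*L
-3*k(4)*11 = -(-6)*4*11 = -3*(-8)*11 = 24*11 = 264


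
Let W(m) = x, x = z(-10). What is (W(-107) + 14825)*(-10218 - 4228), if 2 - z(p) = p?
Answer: -214335302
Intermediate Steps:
z(p) = 2 - p
x = 12 (x = 2 - 1*(-10) = 2 + 10 = 12)
W(m) = 12
(W(-107) + 14825)*(-10218 - 4228) = (12 + 14825)*(-10218 - 4228) = 14837*(-14446) = -214335302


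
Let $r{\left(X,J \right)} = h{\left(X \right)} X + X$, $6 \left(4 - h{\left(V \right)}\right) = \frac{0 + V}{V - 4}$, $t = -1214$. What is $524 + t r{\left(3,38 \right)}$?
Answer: $-19507$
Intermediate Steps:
$h{\left(V \right)} = 4 - \frac{V}{6 \left(-4 + V\right)}$ ($h{\left(V \right)} = 4 - \frac{\left(0 + V\right) \frac{1}{V - 4}}{6} = 4 - \frac{V \frac{1}{-4 + V}}{6} = 4 - \frac{V}{6 \left(-4 + V\right)}$)
$r{\left(X,J \right)} = X + \frac{X \left(-96 + 23 X\right)}{6 \left(-4 + X\right)}$ ($r{\left(X,J \right)} = \frac{-96 + 23 X}{6 \left(-4 + X\right)} X + X = \frac{X \left(-96 + 23 X\right)}{6 \left(-4 + X\right)} + X = X + \frac{X \left(-96 + 23 X\right)}{6 \left(-4 + X\right)}$)
$524 + t r{\left(3,38 \right)} = 524 - 1214 \cdot \frac{1}{6} \cdot 3 \frac{1}{-4 + 3} \left(-120 + 29 \cdot 3\right) = 524 - 1214 \cdot \frac{1}{6} \cdot 3 \frac{1}{-1} \left(-120 + 87\right) = 524 - 1214 \cdot \frac{1}{6} \cdot 3 \left(-1\right) \left(-33\right) = 524 - 20031 = -19507$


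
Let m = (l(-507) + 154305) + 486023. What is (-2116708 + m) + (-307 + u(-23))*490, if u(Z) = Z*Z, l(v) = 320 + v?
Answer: -1367787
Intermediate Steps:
u(Z) = Z**2
m = 640141 (m = ((320 - 507) + 154305) + 486023 = (-187 + 154305) + 486023 = 154118 + 486023 = 640141)
(-2116708 + m) + (-307 + u(-23))*490 = (-2116708 + 640141) + (-307 + (-23)**2)*490 = -1476567 + (-307 + 529)*490 = -1476567 + 222*490 = -1476567 + 108780 = -1367787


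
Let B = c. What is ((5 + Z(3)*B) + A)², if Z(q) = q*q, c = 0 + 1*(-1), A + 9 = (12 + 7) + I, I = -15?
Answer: 81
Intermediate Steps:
A = -5 (A = -9 + ((12 + 7) - 15) = -9 + (19 - 15) = -9 + 4 = -5)
c = -1 (c = 0 - 1 = -1)
B = -1
Z(q) = q²
((5 + Z(3)*B) + A)² = ((5 + 3²*(-1)) - 5)² = ((5 + 9*(-1)) - 5)² = ((5 - 9) - 5)² = (-4 - 5)² = (-9)² = 81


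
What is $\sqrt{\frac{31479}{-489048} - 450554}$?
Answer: $\frac{i \sqrt{61087352762922}}{11644} \approx 671.23 i$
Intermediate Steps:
$\sqrt{\frac{31479}{-489048} - 450554} = \sqrt{31479 \left(- \frac{1}{489048}\right) - 450554} = \sqrt{- \frac{1499}{23288} - 450554} = \sqrt{- \frac{10492503051}{23288}} = \frac{i \sqrt{61087352762922}}{11644}$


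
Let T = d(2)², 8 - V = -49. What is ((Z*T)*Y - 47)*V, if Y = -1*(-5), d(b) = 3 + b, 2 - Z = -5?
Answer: 47196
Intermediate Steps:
Z = 7 (Z = 2 - 1*(-5) = 2 + 5 = 7)
V = 57 (V = 8 - 1*(-49) = 8 + 49 = 57)
Y = 5
T = 25 (T = (3 + 2)² = 5² = 25)
((Z*T)*Y - 47)*V = ((7*25)*5 - 47)*57 = (175*5 - 47)*57 = (875 - 47)*57 = 828*57 = 47196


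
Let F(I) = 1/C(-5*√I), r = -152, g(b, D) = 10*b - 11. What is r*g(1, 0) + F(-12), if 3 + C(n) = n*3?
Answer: 137255/903 + 10*I*√3/903 ≈ 152.0 + 0.019181*I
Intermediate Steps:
g(b, D) = -11 + 10*b
C(n) = -3 + 3*n (C(n) = -3 + n*3 = -3 + 3*n)
F(I) = 1/(-3 - 15*√I) (F(I) = 1/(-3 + 3*(-5*√I)) = 1/(-3 - 15*√I))
r*g(1, 0) + F(-12) = -152*(-11 + 10*1) + 1/(3*(-1 - 10*I*√3)) = -152*(-11 + 10) + 1/(3*(-1 - 10*I*√3)) = -152*(-1) + 1/(3*(-1 - 10*I*√3)) = 152 + 1/(3*(-1 - 10*I*√3))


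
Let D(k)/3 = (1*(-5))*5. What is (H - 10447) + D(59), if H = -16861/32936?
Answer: -346569453/32936 ≈ -10523.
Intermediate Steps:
D(k) = -75 (D(k) = 3*((1*(-5))*5) = 3*(-5*5) = 3*(-25) = -75)
H = -16861/32936 (H = -16861*1/32936 = -16861/32936 ≈ -0.51193)
(H - 10447) + D(59) = (-16861/32936 - 10447) - 75 = -344099253/32936 - 75 = -346569453/32936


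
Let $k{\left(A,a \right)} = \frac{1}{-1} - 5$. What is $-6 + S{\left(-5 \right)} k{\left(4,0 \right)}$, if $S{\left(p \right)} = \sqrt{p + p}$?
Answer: $-6 - 6 i \sqrt{10} \approx -6.0 - 18.974 i$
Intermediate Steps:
$S{\left(p \right)} = \sqrt{2} \sqrt{p}$ ($S{\left(p \right)} = \sqrt{2 p} = \sqrt{2} \sqrt{p}$)
$k{\left(A,a \right)} = -6$ ($k{\left(A,a \right)} = -1 - 5 = -6$)
$-6 + S{\left(-5 \right)} k{\left(4,0 \right)} = -6 + \sqrt{2} \sqrt{-5} \left(-6\right) = -6 + \sqrt{2} i \sqrt{5} \left(-6\right) = -6 + i \sqrt{10} \left(-6\right) = -6 - 6 i \sqrt{10}$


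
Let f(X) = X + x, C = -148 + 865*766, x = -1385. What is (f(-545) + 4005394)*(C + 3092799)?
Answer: 15033972154824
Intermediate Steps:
C = 662442 (C = -148 + 662590 = 662442)
f(X) = -1385 + X (f(X) = X - 1385 = -1385 + X)
(f(-545) + 4005394)*(C + 3092799) = ((-1385 - 545) + 4005394)*(662442 + 3092799) = (-1930 + 4005394)*3755241 = 4003464*3755241 = 15033972154824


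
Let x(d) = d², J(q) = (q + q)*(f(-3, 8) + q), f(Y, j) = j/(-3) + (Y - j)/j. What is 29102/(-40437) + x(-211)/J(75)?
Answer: 5962165058/1721605275 ≈ 3.4631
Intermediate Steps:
f(Y, j) = -j/3 + (Y - j)/j (f(Y, j) = j*(-⅓) + (Y - j)/j = -j/3 + (Y - j)/j)
J(q) = 2*q*(-97/24 + q) (J(q) = (q + q)*((-1 - ⅓*8 - 3/8) + q) = (2*q)*((-1 - 8/3 - 3*⅛) + q) = (2*q)*((-1 - 8/3 - 3/8) + q) = (2*q)*(-97/24 + q) = 2*q*(-97/24 + q))
29102/(-40437) + x(-211)/J(75) = 29102/(-40437) + (-211)²/(((1/12)*75*(-97 + 24*75))) = 29102*(-1/40437) + 44521/(((1/12)*75*(-97 + 1800))) = -29102/40437 + 44521/(((1/12)*75*1703)) = -29102/40437 + 44521/(42575/4) = -29102/40437 + 44521*(4/42575) = -29102/40437 + 178084/42575 = 5962165058/1721605275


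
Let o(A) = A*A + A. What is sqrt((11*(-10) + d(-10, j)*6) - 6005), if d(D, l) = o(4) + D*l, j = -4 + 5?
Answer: I*sqrt(6055) ≈ 77.814*I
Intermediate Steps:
j = 1
o(A) = A + A**2 (o(A) = A**2 + A = A + A**2)
d(D, l) = 20 + D*l (d(D, l) = 4*(1 + 4) + D*l = 4*5 + D*l = 20 + D*l)
sqrt((11*(-10) + d(-10, j)*6) - 6005) = sqrt((11*(-10) + (20 - 10*1)*6) - 6005) = sqrt((-110 + (20 - 10)*6) - 6005) = sqrt((-110 + 10*6) - 6005) = sqrt((-110 + 60) - 6005) = sqrt(-50 - 6005) = sqrt(-6055) = I*sqrt(6055)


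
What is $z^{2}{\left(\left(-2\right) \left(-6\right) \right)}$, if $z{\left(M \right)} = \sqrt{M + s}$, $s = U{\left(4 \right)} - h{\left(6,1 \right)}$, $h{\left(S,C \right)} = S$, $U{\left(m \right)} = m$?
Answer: $10$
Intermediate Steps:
$s = -2$ ($s = 4 - 6 = -2$)
$z{\left(M \right)} = \sqrt{-2 + M}$ ($z{\left(M \right)} = \sqrt{M - 2} = \sqrt{-2 + M}$)
$z^{2}{\left(\left(-2\right) \left(-6\right) \right)} = \left(\sqrt{-2 - -12}\right)^{2} = \left(\sqrt{-2 + 12}\right)^{2} = \left(\sqrt{10}\right)^{2} = 10$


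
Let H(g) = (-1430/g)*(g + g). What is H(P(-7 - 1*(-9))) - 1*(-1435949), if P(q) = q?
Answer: 1433089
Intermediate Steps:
H(g) = -2860 (H(g) = (-1430/g)*(2*g) = -2860)
H(P(-7 - 1*(-9))) - 1*(-1435949) = -2860 - 1*(-1435949) = -2860 + 1435949 = 1433089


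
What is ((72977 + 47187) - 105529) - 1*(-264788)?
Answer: 279423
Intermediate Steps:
((72977 + 47187) - 105529) - 1*(-264788) = (120164 - 105529) + 264788 = 14635 + 264788 = 279423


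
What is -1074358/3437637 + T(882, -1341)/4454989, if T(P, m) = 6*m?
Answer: -687701757052/2187805002999 ≈ -0.31433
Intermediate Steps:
-1074358/3437637 + T(882, -1341)/4454989 = -1074358/3437637 + (6*(-1341))/4454989 = -1074358*1/3437637 - 8046*1/4454989 = -1074358/3437637 - 8046/4454989 = -687701757052/2187805002999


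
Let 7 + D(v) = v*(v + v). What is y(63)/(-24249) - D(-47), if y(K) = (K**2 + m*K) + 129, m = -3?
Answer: -35655416/8083 ≈ -4411.2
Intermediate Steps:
D(v) = -7 + 2*v**2 (D(v) = -7 + v*(v + v) = -7 + v*(2*v) = -7 + 2*v**2)
y(K) = 129 + K**2 - 3*K (y(K) = (K**2 - 3*K) + 129 = 129 + K**2 - 3*K)
y(63)/(-24249) - D(-47) = (129 + 63**2 - 3*63)/(-24249) - (-7 + 2*(-47)**2) = (129 + 3969 - 189)*(-1/24249) - (-7 + 2*2209) = 3909*(-1/24249) - (-7 + 4418) = -1303/8083 - 1*4411 = -1303/8083 - 4411 = -35655416/8083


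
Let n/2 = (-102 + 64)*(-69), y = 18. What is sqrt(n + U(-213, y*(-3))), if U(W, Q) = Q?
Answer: sqrt(5190) ≈ 72.042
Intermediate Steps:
n = 5244 (n = 2*((-102 + 64)*(-69)) = 2*(-38*(-69)) = 2*2622 = 5244)
sqrt(n + U(-213, y*(-3))) = sqrt(5244 + 18*(-3)) = sqrt(5244 - 54) = sqrt(5190)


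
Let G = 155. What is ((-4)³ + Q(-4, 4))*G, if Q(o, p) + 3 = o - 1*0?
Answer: -11005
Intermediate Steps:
Q(o, p) = -3 + o (Q(o, p) = -3 + (o - 1*0) = -3 + (o + 0) = -3 + o)
((-4)³ + Q(-4, 4))*G = ((-4)³ + (-3 - 4))*155 = (-64 - 7)*155 = -71*155 = -11005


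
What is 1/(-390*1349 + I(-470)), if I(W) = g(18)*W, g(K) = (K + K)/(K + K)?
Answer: -1/526580 ≈ -1.8990e-6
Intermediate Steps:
g(K) = 1 (g(K) = (2*K)/((2*K)) = (2*K)*(1/(2*K)) = 1)
I(W) = W (I(W) = 1*W = W)
1/(-390*1349 + I(-470)) = 1/(-390*1349 - 470) = 1/(-526110 - 470) = 1/(-526580) = -1/526580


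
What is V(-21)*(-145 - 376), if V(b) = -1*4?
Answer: 2084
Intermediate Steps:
V(b) = -4
V(-21)*(-145 - 376) = -4*(-145 - 376) = -4*(-521) = 2084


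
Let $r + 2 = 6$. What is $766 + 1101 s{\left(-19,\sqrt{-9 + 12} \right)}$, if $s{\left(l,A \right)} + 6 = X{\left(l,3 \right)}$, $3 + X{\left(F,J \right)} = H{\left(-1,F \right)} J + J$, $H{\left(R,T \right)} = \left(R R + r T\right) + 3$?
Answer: $-243656$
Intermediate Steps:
$r = 4$ ($r = -2 + 6 = 4$)
$H{\left(R,T \right)} = 3 + R^{2} + 4 T$ ($H{\left(R,T \right)} = \left(R R + 4 T\right) + 3 = \left(R^{2} + 4 T\right) + 3 = 3 + R^{2} + 4 T$)
$X{\left(F,J \right)} = -3 + J + J \left(4 + 4 F\right)$ ($X{\left(F,J \right)} = -3 + \left(\left(3 + \left(-1\right)^{2} + 4 F\right) J + J\right) = -3 + \left(\left(3 + 1 + 4 F\right) J + J\right) = -3 + \left(\left(4 + 4 F\right) J + J\right) = -3 + \left(J \left(4 + 4 F\right) + J\right) = -3 + \left(J + J \left(4 + 4 F\right)\right) = -3 + J + J \left(4 + 4 F\right)$)
$s{\left(l,A \right)} = 6 + 12 l$ ($s{\left(l,A \right)} = -6 + \left(-3 + 3 + 4 \cdot 3 \left(1 + l\right)\right) = -6 + \left(-3 + 3 + \left(12 + 12 l\right)\right) = -6 + \left(12 + 12 l\right) = 6 + 12 l$)
$766 + 1101 s{\left(-19,\sqrt{-9 + 12} \right)} = 766 + 1101 \left(6 + 12 \left(-19\right)\right) = 766 + 1101 \left(6 - 228\right) = 766 + 1101 \left(-222\right) = 766 - 244422 = -243656$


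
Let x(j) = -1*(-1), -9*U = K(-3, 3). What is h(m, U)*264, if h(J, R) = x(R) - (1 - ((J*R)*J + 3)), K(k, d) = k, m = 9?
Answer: 7920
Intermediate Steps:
U = ⅓ (U = -⅑*(-3) = ⅓ ≈ 0.33333)
x(j) = 1
h(J, R) = 3 + R*J² (h(J, R) = 1 - (1 - ((J*R)*J + 3)) = 1 - (1 - (R*J² + 3)) = 1 - (1 - (3 + R*J²)) = 1 - (1 + (-3 - R*J²)) = 1 - (-2 - R*J²) = 1 + (2 + R*J²) = 3 + R*J²)
h(m, U)*264 = (3 + (⅓)*9²)*264 = (3 + (⅓)*81)*264 = (3 + 27)*264 = 30*264 = 7920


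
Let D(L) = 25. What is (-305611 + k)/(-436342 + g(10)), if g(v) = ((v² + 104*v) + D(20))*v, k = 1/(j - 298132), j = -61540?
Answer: 12213302177/16972202336 ≈ 0.71961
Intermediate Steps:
k = -1/359672 (k = 1/(-61540 - 298132) = 1/(-359672) = -1/359672 ≈ -2.7803e-6)
g(v) = v*(25 + v² + 104*v) (g(v) = ((v² + 104*v) + 25)*v = (25 + v² + 104*v)*v = v*(25 + v² + 104*v))
(-305611 + k)/(-436342 + g(10)) = (-305611 - 1/359672)/(-436342 + 10*(25 + 10² + 104*10)) = -109919719593/(359672*(-436342 + 10*(25 + 100 + 1040))) = -109919719593/(359672*(-436342 + 10*1165)) = -109919719593/(359672*(-436342 + 11650)) = -109919719593/359672/(-424692) = -109919719593/359672*(-1/424692) = 12213302177/16972202336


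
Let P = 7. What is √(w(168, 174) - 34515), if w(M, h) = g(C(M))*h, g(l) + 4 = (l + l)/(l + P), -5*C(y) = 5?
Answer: I*√35269 ≈ 187.8*I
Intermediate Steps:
C(y) = -1 (C(y) = -⅕*5 = -1)
g(l) = -4 + 2*l/(7 + l) (g(l) = -4 + (l + l)/(l + 7) = -4 + (2*l)/(7 + l) = -4 + 2*l/(7 + l))
w(M, h) = -13*h/3 (w(M, h) = (2*(-14 - 1*(-1))/(7 - 1))*h = (2*(-14 + 1)/6)*h = (2*(⅙)*(-13))*h = -13*h/3)
√(w(168, 174) - 34515) = √(-13/3*174 - 34515) = √(-754 - 34515) = √(-35269) = I*√35269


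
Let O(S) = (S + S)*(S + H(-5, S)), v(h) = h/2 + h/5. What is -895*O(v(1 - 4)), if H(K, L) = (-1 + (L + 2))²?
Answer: -334551/100 ≈ -3345.5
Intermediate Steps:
v(h) = 7*h/10 (v(h) = h*(½) + h*(⅕) = h/2 + h/5 = 7*h/10)
H(K, L) = (1 + L)² (H(K, L) = (-1 + (2 + L))² = (1 + L)²)
O(S) = 2*S*(S + (1 + S)²) (O(S) = (S + S)*(S + (1 + S)²) = (2*S)*(S + (1 + S)²) = 2*S*(S + (1 + S)²))
-895*O(v(1 - 4)) = -1790*7*(1 - 4)/10*(7*(1 - 4)/10 + (1 + 7*(1 - 4)/10)²) = -1790*(7/10)*(-3)*((7/10)*(-3) + (1 + (7/10)*(-3))²) = -1790*(-21)*(-21/10 + (1 - 21/10)²)/10 = -1790*(-21)*(-21/10 + (-11/10)²)/10 = -1790*(-21)*(-21/10 + 121/100)/10 = -1790*(-21)*(-89)/(10*100) = -895*1869/500 = -334551/100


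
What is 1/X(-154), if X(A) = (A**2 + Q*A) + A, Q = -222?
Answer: 1/57750 ≈ 1.7316e-5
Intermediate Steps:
X(A) = A**2 - 221*A (X(A) = (A**2 - 222*A) + A = A**2 - 221*A)
1/X(-154) = 1/(-154*(-221 - 154)) = 1/(-154*(-375)) = 1/57750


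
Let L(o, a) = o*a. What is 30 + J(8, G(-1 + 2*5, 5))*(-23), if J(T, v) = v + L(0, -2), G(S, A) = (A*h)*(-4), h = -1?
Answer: -430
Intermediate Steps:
G(S, A) = 4*A (G(S, A) = (A*(-1))*(-4) = -A*(-4) = 4*A)
L(o, a) = a*o
J(T, v) = v (J(T, v) = v - 2*0 = v + 0 = v)
30 + J(8, G(-1 + 2*5, 5))*(-23) = 30 + (4*5)*(-23) = 30 + 20*(-23) = 30 - 460 = -430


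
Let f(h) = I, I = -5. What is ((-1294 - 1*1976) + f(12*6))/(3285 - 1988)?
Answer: -3275/1297 ≈ -2.5251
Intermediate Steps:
f(h) = -5
((-1294 - 1*1976) + f(12*6))/(3285 - 1988) = ((-1294 - 1*1976) - 5)/(3285 - 1988) = ((-1294 - 1976) - 5)/1297 = (-3270 - 5)*(1/1297) = -3275*1/1297 = -3275/1297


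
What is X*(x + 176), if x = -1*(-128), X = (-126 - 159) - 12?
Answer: -90288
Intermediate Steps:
X = -297 (X = -285 - 12 = -297)
x = 128
X*(x + 176) = -297*(128 + 176) = -297*304 = -90288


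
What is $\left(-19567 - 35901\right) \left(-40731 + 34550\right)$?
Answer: $342847708$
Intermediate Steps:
$\left(-19567 - 35901\right) \left(-40731 + 34550\right) = \left(-55468\right) \left(-6181\right) = 342847708$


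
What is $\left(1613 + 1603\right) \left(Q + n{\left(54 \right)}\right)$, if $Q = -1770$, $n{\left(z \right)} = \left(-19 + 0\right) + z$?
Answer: $-5579760$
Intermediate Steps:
$n{\left(z \right)} = -19 + z$
$\left(1613 + 1603\right) \left(Q + n{\left(54 \right)}\right) = \left(1613 + 1603\right) \left(-1770 + \left(-19 + 54\right)\right) = 3216 \left(-1770 + 35\right) = 3216 \left(-1735\right) = -5579760$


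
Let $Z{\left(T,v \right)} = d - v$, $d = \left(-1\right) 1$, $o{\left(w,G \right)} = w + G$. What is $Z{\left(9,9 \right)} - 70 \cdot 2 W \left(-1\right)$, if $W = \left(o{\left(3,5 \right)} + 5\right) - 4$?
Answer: $1250$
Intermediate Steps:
$o{\left(w,G \right)} = G + w$
$d = -1$
$W = 9$ ($W = \left(\left(5 + 3\right) + 5\right) - 4 = \left(8 + 5\right) - 4 = 13 - 4 = 9$)
$Z{\left(T,v \right)} = -1 - v$
$Z{\left(9,9 \right)} - 70 \cdot 2 W \left(-1\right) = \left(-1 - 9\right) - 70 \cdot 2 \cdot 9 \left(-1\right) = \left(-1 - 9\right) - 70 \cdot 18 \left(-1\right) = -10 - -1260 = -10 + 1260 = 1250$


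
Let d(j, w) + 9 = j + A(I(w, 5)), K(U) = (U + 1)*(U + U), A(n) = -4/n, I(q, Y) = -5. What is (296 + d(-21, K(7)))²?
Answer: 1779556/25 ≈ 71182.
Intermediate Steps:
K(U) = 2*U*(1 + U) (K(U) = (1 + U)*(2*U) = 2*U*(1 + U))
d(j, w) = -41/5 + j (d(j, w) = -9 + (j - 4/(-5)) = -9 + (j - 4*(-⅕)) = -9 + (j + ⅘) = -9 + (⅘ + j) = -41/5 + j)
(296 + d(-21, K(7)))² = (296 + (-41/5 - 21))² = (296 - 146/5)² = (1334/5)² = 1779556/25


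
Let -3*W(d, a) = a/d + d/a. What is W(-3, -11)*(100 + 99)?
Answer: -25870/99 ≈ -261.31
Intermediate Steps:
W(d, a) = -a/(3*d) - d/(3*a) (W(d, a) = -(a/d + d/a)/3 = -a/(3*d) - d/(3*a))
W(-3, -11)*(100 + 99) = (-⅓*(-11)/(-3) - ⅓*(-3)/(-11))*(100 + 99) = (-⅓*(-11)*(-⅓) - ⅓*(-3)*(-1/11))*199 = (-11/9 - 1/11)*199 = -130/99*199 = -25870/99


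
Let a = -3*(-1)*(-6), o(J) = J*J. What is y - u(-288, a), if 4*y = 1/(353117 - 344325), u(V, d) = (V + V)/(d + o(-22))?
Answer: 10128617/8194144 ≈ 1.2361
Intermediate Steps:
o(J) = J²
a = -18 (a = -(-3)*(-6) = -1*18 = -18)
u(V, d) = 2*V/(484 + d) (u(V, d) = (V + V)/(d + (-22)²) = (2*V)/(d + 484) = (2*V)/(484 + d) = 2*V/(484 + d))
y = 1/35168 (y = 1/(4*(353117 - 344325)) = (¼)/8792 = (¼)*(1/8792) = 1/35168 ≈ 2.8435e-5)
y - u(-288, a) = 1/35168 - 2*(-288)/(484 - 18) = 1/35168 - 2*(-288)/466 = 1/35168 - 1*(-288/233) = 1/35168 + 288/233 = 10128617/8194144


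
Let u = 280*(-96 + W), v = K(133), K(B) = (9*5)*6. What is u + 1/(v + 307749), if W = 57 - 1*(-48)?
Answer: 776207881/308019 ≈ 2520.0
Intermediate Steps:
W = 105 (W = 57 + 48 = 105)
K(B) = 270 (K(B) = 45*6 = 270)
v = 270
u = 2520 (u = 280*(-96 + 105) = 280*9 = 2520)
u + 1/(v + 307749) = 2520 + 1/(270 + 307749) = 2520 + 1/308019 = 776207881/308019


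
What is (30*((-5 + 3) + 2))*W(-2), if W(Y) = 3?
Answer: 0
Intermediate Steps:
(30*((-5 + 3) + 2))*W(-2) = (30*((-5 + 3) + 2))*3 = (30*(-2 + 2))*3 = (30*0)*3 = 0*3 = 0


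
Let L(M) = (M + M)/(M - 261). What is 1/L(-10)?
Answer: 271/20 ≈ 13.550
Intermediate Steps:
L(M) = 2*M/(-261 + M) (L(M) = (2*M)/(-261 + M) = 2*M/(-261 + M))
1/L(-10) = 1/(2*(-10)/(-261 - 10)) = 1/(2*(-10)/(-271)) = 1/(2*(-10)*(-1/271)) = 1/(20/271) = 271/20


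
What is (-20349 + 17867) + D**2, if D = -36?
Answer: -1186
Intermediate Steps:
(-20349 + 17867) + D**2 = (-20349 + 17867) + (-36)**2 = -2482 + 1296 = -1186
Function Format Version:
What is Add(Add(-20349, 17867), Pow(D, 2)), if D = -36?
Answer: -1186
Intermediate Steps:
Add(Add(-20349, 17867), Pow(D, 2)) = Add(Add(-20349, 17867), Pow(-36, 2)) = Add(-2482, 1296) = -1186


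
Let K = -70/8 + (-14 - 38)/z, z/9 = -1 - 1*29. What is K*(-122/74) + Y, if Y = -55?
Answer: -817019/19980 ≈ -40.892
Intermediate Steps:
z = -270 (z = 9*(-1 - 1*29) = 9*(-1 - 29) = 9*(-30) = -270)
K = -4621/540 (K = -70/8 + (-14 - 38)/(-270) = -70*⅛ - 52*(-1/270) = -35/4 + 26/135 = -4621/540 ≈ -8.5574)
K*(-122/74) + Y = -(-281881)/(270*74) - 55 = -4621/540*(-61/37) - 55 = 281881/19980 - 55 = -817019/19980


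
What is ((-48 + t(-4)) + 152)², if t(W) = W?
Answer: 10000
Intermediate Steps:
((-48 + t(-4)) + 152)² = ((-48 - 4) + 152)² = (-52 + 152)² = 100² = 10000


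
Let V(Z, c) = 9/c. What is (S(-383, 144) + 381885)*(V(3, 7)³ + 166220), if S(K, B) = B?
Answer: 21781073609481/343 ≈ 6.3502e+10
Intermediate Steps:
(S(-383, 144) + 381885)*(V(3, 7)³ + 166220) = (144 + 381885)*((9/7)³ + 166220) = 382029*((9*(⅐))³ + 166220) = 382029*((9/7)³ + 166220) = 382029*(729/343 + 166220) = 382029*(57014189/343) = 21781073609481/343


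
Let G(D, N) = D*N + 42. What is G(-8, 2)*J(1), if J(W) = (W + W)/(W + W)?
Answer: 26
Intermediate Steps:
G(D, N) = 42 + D*N
J(W) = 1 (J(W) = (2*W)/((2*W)) = (2*W)*(1/(2*W)) = 1)
G(-8, 2)*J(1) = (42 - 8*2)*1 = (42 - 16)*1 = 26*1 = 26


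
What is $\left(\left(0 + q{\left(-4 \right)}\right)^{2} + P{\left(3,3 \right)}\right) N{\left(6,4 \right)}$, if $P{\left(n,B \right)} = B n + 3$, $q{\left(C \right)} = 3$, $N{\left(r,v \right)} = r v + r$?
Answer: $630$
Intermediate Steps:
$N{\left(r,v \right)} = r + r v$
$P{\left(n,B \right)} = 3 + B n$
$\left(\left(0 + q{\left(-4 \right)}\right)^{2} + P{\left(3,3 \right)}\right) N{\left(6,4 \right)} = \left(\left(0 + 3\right)^{2} + \left(3 + 3 \cdot 3\right)\right) 6 \left(1 + 4\right) = \left(3^{2} + \left(3 + 9\right)\right) 6 \cdot 5 = \left(9 + 12\right) 30 = 21 \cdot 30 = 630$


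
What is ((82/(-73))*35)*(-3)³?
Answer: 77490/73 ≈ 1061.5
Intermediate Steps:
((82/(-73))*35)*(-3)³ = ((82*(-1/73))*35)*(-27) = -82/73*35*(-27) = -2870/73*(-27) = 77490/73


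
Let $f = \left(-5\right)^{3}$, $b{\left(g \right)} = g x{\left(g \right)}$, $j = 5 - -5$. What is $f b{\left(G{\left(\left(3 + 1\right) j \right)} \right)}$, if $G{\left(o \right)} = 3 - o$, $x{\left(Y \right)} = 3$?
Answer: $13875$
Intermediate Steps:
$j = 10$ ($j = 5 + 5 = 10$)
$b{\left(g \right)} = 3 g$ ($b{\left(g \right)} = g 3 = 3 g$)
$f = -125$
$f b{\left(G{\left(\left(3 + 1\right) j \right)} \right)} = - 125 \cdot 3 \left(3 - \left(3 + 1\right) 10\right) = - 125 \cdot 3 \left(3 - 4 \cdot 10\right) = - 125 \cdot 3 \left(3 - 40\right) = - 125 \cdot 3 \left(-37\right) = \left(-125\right) \left(-111\right) = 13875$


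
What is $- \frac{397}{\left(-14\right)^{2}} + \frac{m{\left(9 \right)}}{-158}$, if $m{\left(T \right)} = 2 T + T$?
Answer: $- \frac{34009}{15484} \approx -2.1964$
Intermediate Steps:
$m{\left(T \right)} = 3 T$
$- \frac{397}{\left(-14\right)^{2}} + \frac{m{\left(9 \right)}}{-158} = - \frac{397}{\left(-14\right)^{2}} + \frac{3 \cdot 9}{-158} = - \frac{397}{196} + 27 \left(- \frac{1}{158}\right) = \left(-397\right) \frac{1}{196} - \frac{27}{158} = - \frac{397}{196} - \frac{27}{158} = - \frac{34009}{15484}$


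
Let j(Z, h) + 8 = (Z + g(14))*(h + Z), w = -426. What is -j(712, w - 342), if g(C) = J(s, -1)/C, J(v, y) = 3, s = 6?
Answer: 39892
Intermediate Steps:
g(C) = 3/C
j(Z, h) = -8 + (3/14 + Z)*(Z + h) (j(Z, h) = -8 + (Z + 3/14)*(h + Z) = -8 + (Z + 3*(1/14))*(Z + h) = -8 + (Z + 3/14)*(Z + h) = -8 + (3/14 + Z)*(Z + h))
-j(712, w - 342) = -(-8 + 712**2 + (3/14)*712 + 3*(-426 - 342)/14 + 712*(-426 - 342)) = -(-8 + 506944 + 1068/7 + (3/14)*(-768) + 712*(-768)) = -(-8 + 506944 + 1068/7 - 1152/7 - 546816) = -1*(-39892) = 39892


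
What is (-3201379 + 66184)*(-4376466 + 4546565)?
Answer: -533293534305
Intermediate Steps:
(-3201379 + 66184)*(-4376466 + 4546565) = -3135195*170099 = -533293534305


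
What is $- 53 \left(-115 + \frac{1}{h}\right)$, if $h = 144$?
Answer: $\frac{877627}{144} \approx 6094.6$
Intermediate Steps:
$- 53 \left(-115 + \frac{1}{h}\right) = - 53 \left(-115 + \frac{1}{144}\right) = \left(-53\right) \left(- \frac{16559}{144}\right) = \frac{877627}{144}$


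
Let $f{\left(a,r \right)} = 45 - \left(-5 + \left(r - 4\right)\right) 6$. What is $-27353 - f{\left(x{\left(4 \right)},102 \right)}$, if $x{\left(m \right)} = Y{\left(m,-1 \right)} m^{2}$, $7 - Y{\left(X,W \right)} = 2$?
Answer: $-26840$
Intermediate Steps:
$Y{\left(X,W \right)} = 5$ ($Y{\left(X,W \right)} = 7 - 2 = 5$)
$x{\left(m \right)} = 5 m^{2}$
$f{\left(a,r \right)} = 99 - 6 r$ ($f{\left(a,r \right)} = 45 - \left(-5 + \left(r - 4\right)\right) 6 = 45 - \left(-5 + \left(-4 + r\right)\right) 6 = 45 - \left(-9 + r\right) 6 = 45 - \left(-54 + 6 r\right) = 99 - 6 r$)
$-27353 - f{\left(x{\left(4 \right)},102 \right)} = -27353 - \left(99 - 612\right) = -27353 - -513 = -27353 + 513 = -26840$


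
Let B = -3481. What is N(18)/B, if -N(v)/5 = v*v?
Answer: 1620/3481 ≈ 0.46538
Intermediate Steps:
N(v) = -5*v**2 (N(v) = -5*v*v = -5*v**2)
N(18)/B = -5*18**2/(-3481) = -5*324*(-1/3481) = -1620*(-1/3481) = 1620/3481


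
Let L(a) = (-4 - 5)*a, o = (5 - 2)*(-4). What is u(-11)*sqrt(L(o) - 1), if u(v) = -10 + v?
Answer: -21*sqrt(107) ≈ -217.23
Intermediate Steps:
o = -12 (o = 3*(-4) = -12)
L(a) = -9*a
u(-11)*sqrt(L(o) - 1) = (-10 - 11)*sqrt(-9*(-12) - 1) = -21*sqrt(108 - 1) = -21*sqrt(107)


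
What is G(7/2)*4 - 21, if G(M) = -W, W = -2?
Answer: -13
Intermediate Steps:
G(M) = 2 (G(M) = -1*(-2) = 2)
G(7/2)*4 - 21 = 2*4 - 21 = 8 - 21 = -13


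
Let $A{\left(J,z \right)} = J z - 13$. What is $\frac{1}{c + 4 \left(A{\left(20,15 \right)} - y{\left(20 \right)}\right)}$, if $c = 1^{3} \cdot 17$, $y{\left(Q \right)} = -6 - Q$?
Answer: $\frac{1}{1269} \approx 0.00078802$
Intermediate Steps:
$c = 17$ ($c = 1 \cdot 17 = 17$)
$A{\left(J,z \right)} = -13 + J z$
$\frac{1}{c + 4 \left(A{\left(20,15 \right)} - y{\left(20 \right)}\right)} = \frac{1}{17 + 4 \left(\left(-13 + 20 \cdot 15\right) - \left(-6 - 20\right)\right)} = \frac{1}{17 + 4 \left(\left(-13 + 300\right) - \left(-6 - 20\right)\right)} = \frac{1}{17 + 4 \left(287 - -26\right)} = \frac{1}{17 + 4 \left(287 + 26\right)} = \frac{1}{17 + 4 \cdot 313} = \frac{1}{17 + 1252} = \frac{1}{1269}$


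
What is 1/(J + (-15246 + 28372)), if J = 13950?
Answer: 1/27076 ≈ 3.6933e-5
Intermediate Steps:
1/(J + (-15246 + 28372)) = 1/(13950 + (-15246 + 28372)) = 1/(13950 + 13126) = 1/27076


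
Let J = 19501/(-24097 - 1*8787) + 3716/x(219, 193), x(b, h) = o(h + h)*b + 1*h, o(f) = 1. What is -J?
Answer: -28540633/3387052 ≈ -8.4264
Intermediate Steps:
x(b, h) = b + h (x(b, h) = 1*b + 1*h = b + h)
J = 28540633/3387052 (J = 19501/(-24097 - 1*8787) + 3716/(219 + 193) = 19501/(-24097 - 8787) + 3716/412 = 19501/(-32884) + 3716*(1/412) = 19501*(-1/32884) + 929/103 = -19501/32884 + 929/103 = 28540633/3387052 ≈ 8.4264)
-J = -1*28540633/3387052 = -28540633/3387052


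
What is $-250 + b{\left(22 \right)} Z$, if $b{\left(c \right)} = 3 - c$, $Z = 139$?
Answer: $-2891$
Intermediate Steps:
$-250 + b{\left(22 \right)} Z = -250 + \left(3 - 22\right) 139 = -250 - 2641 = -2891$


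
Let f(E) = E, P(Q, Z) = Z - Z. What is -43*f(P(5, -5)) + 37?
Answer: 37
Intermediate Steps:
P(Q, Z) = 0
-43*f(P(5, -5)) + 37 = -43*0 + 37 = 0 + 37 = 37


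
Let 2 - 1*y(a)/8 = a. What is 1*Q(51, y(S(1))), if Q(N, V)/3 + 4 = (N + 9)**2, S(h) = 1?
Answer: 10788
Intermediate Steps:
y(a) = 16 - 8*a
Q(N, V) = -12 + 3*(9 + N)**2 (Q(N, V) = -12 + 3*(N + 9)**2 = -12 + 3*(9 + N)**2)
1*Q(51, y(S(1))) = 1*(-12 + 3*(9 + 51)**2) = 1*(-12 + 3*60**2) = 1*(-12 + 3*3600) = 1*(-12 + 10800) = 1*10788 = 10788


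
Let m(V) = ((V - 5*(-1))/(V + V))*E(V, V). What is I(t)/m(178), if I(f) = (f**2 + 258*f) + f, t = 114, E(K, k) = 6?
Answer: 2522972/183 ≈ 13787.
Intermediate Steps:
m(V) = 3*(5 + V)/V (m(V) = ((V - 5*(-1))/(V + V))*6 = ((V + 5)/((2*V)))*6 = ((5 + V)*(1/(2*V)))*6 = ((5 + V)/(2*V))*6 = 3*(5 + V)/V)
I(f) = f**2 + 259*f
I(t)/m(178) = (114*(259 + 114))/(3 + 15/178) = (114*373)/(3 + 15*(1/178)) = 42522/(3 + 15/178) = 42522/(549/178) = 42522*(178/549) = 2522972/183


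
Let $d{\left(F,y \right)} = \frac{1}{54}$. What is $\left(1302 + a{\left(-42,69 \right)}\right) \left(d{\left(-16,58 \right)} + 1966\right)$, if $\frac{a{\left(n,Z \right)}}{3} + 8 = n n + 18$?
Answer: $\frac{39068720}{3} \approx 1.3023 \cdot 10^{7}$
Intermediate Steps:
$d{\left(F,y \right)} = \frac{1}{54}$
$a{\left(n,Z \right)} = 30 + 3 n^{2}$ ($a{\left(n,Z \right)} = -24 + 3 \left(n n + 18\right) = -24 + 3 \left(n^{2} + 18\right) = -24 + 3 \left(18 + n^{2}\right) = -24 + \left(54 + 3 n^{2}\right) = 30 + 3 n^{2}$)
$\left(1302 + a{\left(-42,69 \right)}\right) \left(d{\left(-16,58 \right)} + 1966\right) = \left(1302 + \left(30 + 3 \left(-42\right)^{2}\right)\right) \left(\frac{1}{54} + 1966\right) = \left(1302 + \left(30 + 3 \cdot 1764\right)\right) \frac{106165}{54} = \left(1302 + \left(30 + 5292\right)\right) \frac{106165}{54} = \left(1302 + 5322\right) \frac{106165}{54} = 6624 \cdot \frac{106165}{54} = \frac{39068720}{3}$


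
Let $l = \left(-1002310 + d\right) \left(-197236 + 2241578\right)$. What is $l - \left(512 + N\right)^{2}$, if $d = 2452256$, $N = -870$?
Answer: $2964185377368$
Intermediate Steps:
$l = 2964185505532$ ($l = \left(-1002310 + 2452256\right) \left(-197236 + 2241578\right) = 1449946 \cdot 2044342 = 2964185505532$)
$l - \left(512 + N\right)^{2} = 2964185505532 - \left(512 - 870\right)^{2} = 2964185505532 - \left(-358\right)^{2} = 2964185505532 - 128164 = 2964185377368$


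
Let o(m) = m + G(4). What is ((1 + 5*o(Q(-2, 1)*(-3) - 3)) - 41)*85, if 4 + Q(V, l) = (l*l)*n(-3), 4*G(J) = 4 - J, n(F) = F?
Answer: 4250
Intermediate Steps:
G(J) = 1 - J/4 (G(J) = (4 - J)/4 = 1 - J/4)
Q(V, l) = -4 - 3*l² (Q(V, l) = -4 + (l*l)*(-3) = -4 + l²*(-3) = -4 - 3*l²)
o(m) = m (o(m) = m + (1 - ¼*4) = m + (1 - 1) = m + 0 = m)
((1 + 5*o(Q(-2, 1)*(-3) - 3)) - 41)*85 = ((1 + 5*((-4 - 3*1²)*(-3) - 3)) - 41)*85 = ((1 + 5*((-4 - 3*1)*(-3) - 3)) - 41)*85 = ((1 + 5*((-4 - 3)*(-3) - 3)) - 41)*85 = ((1 + 5*(-7*(-3) - 3)) - 41)*85 = ((1 + 5*(21 - 3)) - 41)*85 = ((1 + 5*18) - 41)*85 = ((1 + 90) - 41)*85 = (91 - 41)*85 = 50*85 = 4250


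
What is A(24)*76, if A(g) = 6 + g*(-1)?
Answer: -1368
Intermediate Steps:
A(g) = 6 - g
A(24)*76 = (6 - 1*24)*76 = (6 - 24)*76 = -18*76 = -1368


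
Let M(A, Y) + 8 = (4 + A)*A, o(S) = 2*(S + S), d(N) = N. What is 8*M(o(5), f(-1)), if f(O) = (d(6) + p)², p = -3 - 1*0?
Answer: 3776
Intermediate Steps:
p = -3 (p = -3 + 0 = -3)
o(S) = 4*S (o(S) = 2*(2*S) = 4*S)
f(O) = 9 (f(O) = (6 - 3)² = 3² = 9)
M(A, Y) = -8 + A*(4 + A) (M(A, Y) = -8 + (4 + A)*A = -8 + A*(4 + A))
8*M(o(5), f(-1)) = 8*(-8 + (4*5)² + 4*(4*5)) = 8*(-8 + 20² + 4*20) = 8*(-8 + 400 + 80) = 8*472 = 3776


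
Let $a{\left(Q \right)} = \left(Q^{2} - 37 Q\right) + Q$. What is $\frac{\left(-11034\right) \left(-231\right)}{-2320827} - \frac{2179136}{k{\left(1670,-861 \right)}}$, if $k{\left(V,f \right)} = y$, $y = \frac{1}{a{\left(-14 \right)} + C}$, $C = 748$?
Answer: $- \frac{2441037274050770}{773609} \approx -3.1554 \cdot 10^{9}$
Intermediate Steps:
$a{\left(Q \right)} = Q^{2} - 36 Q$
$y = \frac{1}{1448}$ ($y = \frac{1}{- 14 \left(-36 - 14\right) + 748} = \frac{1}{\left(-14\right) \left(-50\right) + 748} = \frac{1}{700 + 748} = \frac{1}{1448} \approx 0.00069061$)
$k{\left(V,f \right)} = \frac{1}{1448}$
$\frac{\left(-11034\right) \left(-231\right)}{-2320827} - \frac{2179136}{k{\left(1670,-861 \right)}} = \frac{\left(-11034\right) \left(-231\right)}{-2320827} - 2179136 \frac{1}{\frac{1}{1448}} = 2548854 \left(- \frac{1}{2320827}\right) - 3155388928 = - \frac{849618}{773609} - 3155388928 = - \frac{2441037274050770}{773609}$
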